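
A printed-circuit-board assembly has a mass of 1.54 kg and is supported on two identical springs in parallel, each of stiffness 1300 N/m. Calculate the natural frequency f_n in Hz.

Parallel springs add: k_eq = 2 × 1300 = 2600 N/m.
ω_n = √(k_eq/m) = √(2600/1.54) = √1688 = 41.09 rad/s.
f_n = ω_n/(2π) = 41.09/6.283 = 6.540 Hz.

6.54 Hz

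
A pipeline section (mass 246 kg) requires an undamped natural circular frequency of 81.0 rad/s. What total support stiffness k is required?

k = m·ω_n² = 246 × 81.00² = 246 × 6561 = 1614000 N/m.

1610000 N/m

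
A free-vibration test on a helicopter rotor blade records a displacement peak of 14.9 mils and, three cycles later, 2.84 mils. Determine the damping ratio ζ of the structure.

0.0876

Logarithmic decrement δ = (1/n)·ln(x₀/x_n) = (1/3)·ln(14.9/2.84) = (1/3)·ln(5.246) = 0.5525.
ζ = δ/√(4π² + δ²) = 0.5525/√(39.48 + 0.305) = 0.5525/6.307 = 0.08760.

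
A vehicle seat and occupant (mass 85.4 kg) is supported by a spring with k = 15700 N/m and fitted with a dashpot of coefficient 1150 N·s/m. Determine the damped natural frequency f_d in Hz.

ω_n = √(k/m) = √(15700/85.4) = 13.56 rad/s.
Critical damping c_c = 2√(k·m) = 2√(15700 × 85.4) = 2316 N·s/m, so ζ = c/c_c = 1150/2316 = 0.4966.
ω_d = ω_n√(1 − ζ²) = 13.56 × √(1 − 0.247) = 11.77 rad/s.
f_d = ω_d/(2π) = 1.873 Hz.

1.87 Hz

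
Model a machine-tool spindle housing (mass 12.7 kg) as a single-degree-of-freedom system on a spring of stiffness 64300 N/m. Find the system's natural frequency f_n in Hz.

ω_n = √(k/m) = √(64300/12.7) = √5063 = 71.15 rad/s.
f_n = ω_n/(2π) = 71.15/6.283 = 11.32 Hz.

11.3 Hz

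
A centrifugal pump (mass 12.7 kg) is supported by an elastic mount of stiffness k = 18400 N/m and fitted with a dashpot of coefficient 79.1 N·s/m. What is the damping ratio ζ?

ω_n = √(k/m) = √(18400/12.7) = 38.06 rad/s.
Critical damping c_c = 2√(k·m) = 2√(18400 × 12.7) = 966.8 N·s/m, so ζ = c/c_c = 79.1/966.8 = 0.08182.

0.0818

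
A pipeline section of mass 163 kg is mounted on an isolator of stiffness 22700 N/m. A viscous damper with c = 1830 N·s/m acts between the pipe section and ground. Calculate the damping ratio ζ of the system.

0.476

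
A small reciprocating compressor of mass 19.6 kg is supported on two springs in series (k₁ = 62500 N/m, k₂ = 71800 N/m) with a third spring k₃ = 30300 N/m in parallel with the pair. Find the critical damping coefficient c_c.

2230 N·s/m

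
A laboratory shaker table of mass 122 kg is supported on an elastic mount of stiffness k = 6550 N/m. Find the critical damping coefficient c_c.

1790 N·s/m

c_c = 2√(k·m) = 2√(6550 × 122) = 2 × 893.9 = 1788 N·s/m.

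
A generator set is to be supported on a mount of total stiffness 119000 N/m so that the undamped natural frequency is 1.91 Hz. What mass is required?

826 kg

ω_n = 2πf_n = 2π × 1.91 = 12.00 rad/s.
m = k/ω_n² = 119000/12.00² = 119000/144.0 = 826.3 kg.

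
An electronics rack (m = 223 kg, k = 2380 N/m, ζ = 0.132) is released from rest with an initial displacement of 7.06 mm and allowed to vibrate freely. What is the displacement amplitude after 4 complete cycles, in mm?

0.248 mm

Logarithmic decrement δ = 2πζ/√(1 − ζ²) = 2π × 0.1320/√(1 − 0.0174) = 0.8367.
After n cycles, x_n/x₀ = e^(−nδ), so x_4 = 7.06 × e^(−4 × 0.8367) = 7.06 × 0.03520 = 0.2485 mm.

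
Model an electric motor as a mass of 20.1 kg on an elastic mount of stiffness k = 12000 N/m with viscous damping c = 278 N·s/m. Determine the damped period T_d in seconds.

0.268 s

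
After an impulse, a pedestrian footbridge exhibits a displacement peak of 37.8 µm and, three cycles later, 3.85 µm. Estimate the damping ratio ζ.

0.120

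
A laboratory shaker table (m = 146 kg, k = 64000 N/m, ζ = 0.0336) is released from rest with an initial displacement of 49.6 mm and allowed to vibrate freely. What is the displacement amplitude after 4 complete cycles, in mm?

Logarithmic decrement δ = 2πζ/√(1 − ζ²) = 2π × 0.03360/√(1 − 0.00113) = 0.2112.
After n cycles, x_n/x₀ = e^(−nδ), so x_4 = 49.6 × e^(−4 × 0.2112) = 49.6 × 0.4296 = 21.31 mm.

21.3 mm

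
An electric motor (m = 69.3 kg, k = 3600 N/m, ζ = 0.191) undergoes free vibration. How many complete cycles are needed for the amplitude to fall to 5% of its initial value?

Logarithmic decrement δ = 2πζ/√(1 − ζ²) = 2π × 0.1910/√(1 − 0.0365) = 1.223.
x_n/x₀ = e^(−nδ) ≤ 0.05; take ln: n ≥ ln(1/0.05)/δ = 2.996/1.223 = 2.450.
So 3 complete cycles are required.

3 cycles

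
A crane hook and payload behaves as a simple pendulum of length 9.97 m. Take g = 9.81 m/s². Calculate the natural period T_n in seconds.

6.33 s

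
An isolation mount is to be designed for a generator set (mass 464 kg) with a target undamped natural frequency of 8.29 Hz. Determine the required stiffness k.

1260000 N/m

ω_n = 2πf_n = 2π × 8.29 = 52.09 rad/s.
k = m·ω_n² = 464 × 52.09² = 464 × 2713 = 1259000 N/m.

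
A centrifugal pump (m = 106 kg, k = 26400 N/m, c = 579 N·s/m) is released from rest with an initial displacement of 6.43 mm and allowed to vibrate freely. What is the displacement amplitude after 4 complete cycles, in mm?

0.0777 mm

ζ = c/(2√(km)) = 579/(2√(26400 × 106)) = 579/3346 = 0.1731.
Logarithmic decrement δ = 2πζ/√(1 − ζ²) = 2π × 0.1731/√(1 − 0.0299) = 1.104.
After n cycles, x_n/x₀ = e^(−nδ), so x_4 = 6.43 × e^(−4 × 1.104) = 6.43 × 0.01208 = 0.07768 mm.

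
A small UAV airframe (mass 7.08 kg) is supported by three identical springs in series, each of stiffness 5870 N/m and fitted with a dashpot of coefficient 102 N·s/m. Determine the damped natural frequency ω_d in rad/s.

Series springs: 1/k_eq = 3/5870, so k_eq = 5870/3 = 1957 N/m.
ω_n = √(k_eq/m) = √(1957/7.08) = 16.62 rad/s.
Critical damping c_c = 2√(k_eq·m) = 2√(1957 × 7.08) = 235.4 N·s/m, so ζ = c/c_c = 102/235.4 = 0.4333.
ω_d = ω_n√(1 − ζ²) = 16.62 × √(1 − 0.188) = 14.98 rad/s.

15.0 rad/s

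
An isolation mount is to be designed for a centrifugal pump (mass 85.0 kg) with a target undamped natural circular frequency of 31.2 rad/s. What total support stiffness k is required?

82700 N/m

k = m·ω_n² = 85.0 × 31.20² = 85.0 × 973.4 = 82740 N/m.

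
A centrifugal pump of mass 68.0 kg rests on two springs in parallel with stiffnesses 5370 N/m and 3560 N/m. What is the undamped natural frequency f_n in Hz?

1.82 Hz

Parallel springs add: k_eq = 5370 + 3560 = 8930 N/m.
ω_n = √(k_eq/m) = √(8930/68.0) = √131.3 = 11.46 rad/s.
f_n = ω_n/(2π) = 11.46/6.283 = 1.824 Hz.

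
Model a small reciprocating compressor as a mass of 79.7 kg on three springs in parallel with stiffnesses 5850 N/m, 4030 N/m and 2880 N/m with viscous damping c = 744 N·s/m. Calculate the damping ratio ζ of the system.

0.369

Parallel springs add: k_eq = 5850 + 4030 + 2880 = 12760 N/m.
ω_n = √(k_eq/m) = √(12760/79.7) = 12.65 rad/s.
Critical damping c_c = 2√(k_eq·m) = 2√(12760 × 79.7) = 2017 N·s/m, so ζ = c/c_c = 744/2017 = 0.3689.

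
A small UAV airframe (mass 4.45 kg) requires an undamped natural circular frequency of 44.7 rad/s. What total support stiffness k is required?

8890 N/m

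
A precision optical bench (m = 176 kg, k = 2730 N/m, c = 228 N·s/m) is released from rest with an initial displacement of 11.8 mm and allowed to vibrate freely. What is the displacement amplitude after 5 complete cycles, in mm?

0.0627 mm

ζ = c/(2√(km)) = 228/(2√(2730 × 176)) = 228/1386 = 0.1645.
Logarithmic decrement δ = 2πζ/√(1 − ζ²) = 2π × 0.1645/√(1 − 0.0270) = 1.048.
After n cycles, x_n/x₀ = e^(−nδ), so x_5 = 11.8 × e^(−5 × 1.048) = 11.8 × 0.005310 = 0.06266 mm.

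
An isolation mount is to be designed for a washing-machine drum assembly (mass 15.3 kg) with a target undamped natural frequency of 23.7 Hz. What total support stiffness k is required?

339000 N/m

ω_n = 2πf_n = 2π × 23.7 = 148.9 rad/s.
k = m·ω_n² = 15.3 × 148.9² = 15.3 × 22170 = 339300 N/m.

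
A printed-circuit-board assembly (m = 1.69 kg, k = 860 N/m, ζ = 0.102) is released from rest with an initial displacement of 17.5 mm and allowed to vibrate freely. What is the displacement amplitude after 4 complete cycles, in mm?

1.33 mm

Logarithmic decrement δ = 2πζ/√(1 − ζ²) = 2π × 0.1020/√(1 − 0.0104) = 0.6442.
After n cycles, x_n/x₀ = e^(−nδ), so x_4 = 17.5 × e^(−4 × 0.6442) = 17.5 × 0.07600 = 1.330 mm.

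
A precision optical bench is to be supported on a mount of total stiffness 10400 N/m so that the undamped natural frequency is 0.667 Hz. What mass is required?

592 kg

ω_n = 2πf_n = 2π × 0.667 = 4.191 rad/s.
m = k/ω_n² = 10400/4.191² = 10400/17.56 = 592.1 kg.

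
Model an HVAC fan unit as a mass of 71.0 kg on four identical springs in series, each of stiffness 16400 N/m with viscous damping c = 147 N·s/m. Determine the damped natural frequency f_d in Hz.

1.20 Hz

Series springs: 1/k_eq = 4/16400, so k_eq = 16400/4 = 4100 N/m.
ω_n = √(k_eq/m) = √(4100/71.0) = 7.599 rad/s.
Critical damping c_c = 2√(k_eq·m) = 2√(4100 × 71.0) = 1079 N·s/m, so ζ = c/c_c = 147/1079 = 0.1362.
ω_d = ω_n√(1 − ζ²) = 7.599 × √(1 − 0.0186) = 7.528 rad/s.
f_d = ω_d/(2π) = 1.198 Hz.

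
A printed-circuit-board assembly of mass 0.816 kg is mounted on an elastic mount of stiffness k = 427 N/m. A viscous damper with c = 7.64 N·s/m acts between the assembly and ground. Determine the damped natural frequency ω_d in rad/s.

22.4 rad/s

ω_n = √(k/m) = √(427.0/0.816) = 22.88 rad/s.
Critical damping c_c = 2√(k·m) = 2√(427.0 × 0.816) = 37.33 N·s/m, so ζ = c/c_c = 7.64/37.33 = 0.2046.
ω_d = ω_n√(1 − ζ²) = 22.88 × √(1 − 0.0419) = 22.39 rad/s.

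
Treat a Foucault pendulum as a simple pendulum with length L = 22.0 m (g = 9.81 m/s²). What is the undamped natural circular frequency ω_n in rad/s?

0.668 rad/s

For a simple pendulum ω_n = √(g/L) = √(9.81/22.0) = √0.4459 = 0.6678 rad/s.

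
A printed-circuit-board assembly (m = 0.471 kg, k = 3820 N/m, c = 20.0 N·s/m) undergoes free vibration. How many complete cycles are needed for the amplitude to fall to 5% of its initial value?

ζ = c/(2√(km)) = 20.0/(2√(3820 × 0.471)) = 20.0/84.83 = 0.2358.
Logarithmic decrement δ = 2πζ/√(1 − ζ²) = 2π × 0.2358/√(1 − 0.0556) = 1.524.
x_n/x₀ = e^(−nδ) ≤ 0.05; take ln: n ≥ ln(1/0.05)/δ = 2.996/1.524 = 1.965.
So 2 complete cycles are required.

2 cycles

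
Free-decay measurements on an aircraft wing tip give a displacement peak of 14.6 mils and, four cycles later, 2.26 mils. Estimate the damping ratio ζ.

0.0740

Logarithmic decrement δ = (1/n)·ln(x₀/x_n) = (1/4)·ln(14.6/2.26) = (1/4)·ln(6.460) = 0.4664.
ζ = δ/√(4π² + δ²) = 0.4664/√(39.48 + 0.218) = 0.4664/6.300 = 0.07403.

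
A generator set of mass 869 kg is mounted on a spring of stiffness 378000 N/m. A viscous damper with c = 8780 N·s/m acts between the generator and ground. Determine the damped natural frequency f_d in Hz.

3.22 Hz

ω_n = √(k/m) = √(378000/869) = 20.86 rad/s.
Critical damping c_c = 2√(k·m) = 2√(378000 × 869) = 36250 N·s/m, so ζ = c/c_c = 8780/36250 = 0.2422.
ω_d = ω_n√(1 − ζ²) = 20.86 × √(1 − 0.0587) = 20.24 rad/s.
f_d = ω_d/(2π) = 3.221 Hz.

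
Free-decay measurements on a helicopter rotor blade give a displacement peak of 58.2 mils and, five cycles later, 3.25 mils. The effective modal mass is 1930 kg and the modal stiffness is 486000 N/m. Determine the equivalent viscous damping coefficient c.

Logarithmic decrement δ = (1/n)·ln(x₀/x_n) = (1/5)·ln(58.2/3.25) = (1/5)·ln(17.91) = 0.5770.
ζ = δ/√(4π² + δ²) = 0.5770/√(39.48 + 0.333) = 0.5770/6.310 = 0.09145.
c = ζ · 2√(km) = 0.09145 × 2√(486000 × 1930) = 0.09145 × 61250 = 5602 N·s/m.

5600 N·s/m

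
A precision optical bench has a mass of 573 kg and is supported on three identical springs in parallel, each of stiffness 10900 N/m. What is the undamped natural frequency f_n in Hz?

1.20 Hz

Parallel springs add: k_eq = 3 × 10900 = 32700 N/m.
ω_n = √(k_eq/m) = √(32700/573) = √57.07 = 7.554 rad/s.
f_n = ω_n/(2π) = 7.554/6.283 = 1.202 Hz.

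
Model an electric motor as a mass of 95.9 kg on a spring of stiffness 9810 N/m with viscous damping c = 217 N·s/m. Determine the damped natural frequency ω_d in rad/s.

10.1 rad/s

ω_n = √(k/m) = √(9810/95.9) = 10.11 rad/s.
Critical damping c_c = 2√(k·m) = 2√(9810 × 95.9) = 1940 N·s/m, so ζ = c/c_c = 217/1940 = 0.1119.
ω_d = ω_n√(1 − ζ²) = 10.11 × √(1 − 0.0125) = 10.05 rad/s.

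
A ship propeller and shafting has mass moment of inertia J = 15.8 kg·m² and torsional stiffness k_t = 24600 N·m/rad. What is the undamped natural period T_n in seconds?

ω_n = √(k_t/J) = √(24600/15.8) = √1557 = 39.46 rad/s.
T_n = 2π/ω_n = 6.283/39.46 = 0.1592 s.

0.159 s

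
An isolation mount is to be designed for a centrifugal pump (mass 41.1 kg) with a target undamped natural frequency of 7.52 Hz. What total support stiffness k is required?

91800 N/m

ω_n = 2πf_n = 2π × 7.52 = 47.25 rad/s.
k = m·ω_n² = 41.1 × 47.25² = 41.1 × 2233 = 91760 N/m.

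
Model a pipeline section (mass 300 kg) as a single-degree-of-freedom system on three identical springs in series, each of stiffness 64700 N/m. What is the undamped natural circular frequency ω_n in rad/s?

Series springs: 1/k_eq = 3/64700, so k_eq = 64700/3 = 21570 N/m.
ω_n = √(k_eq/m) = √(21570/300) = √71.89 = 8.479 rad/s.

8.48 rad/s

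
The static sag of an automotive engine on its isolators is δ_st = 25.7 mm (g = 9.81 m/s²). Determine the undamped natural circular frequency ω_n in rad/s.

19.5 rad/s

ω_n = √(g/δ_st) = √(9.81/0.0257) = √381.7 = 19.54 rad/s.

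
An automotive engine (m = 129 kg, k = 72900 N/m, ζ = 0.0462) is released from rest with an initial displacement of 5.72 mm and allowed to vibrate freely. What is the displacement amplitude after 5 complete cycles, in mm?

1.34 mm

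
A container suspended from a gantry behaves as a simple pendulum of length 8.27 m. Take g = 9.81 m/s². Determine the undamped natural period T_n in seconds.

For a simple pendulum ω_n = √(g/L) = √(9.81/8.27) = √1.186 = 1.089 rad/s.
T_n = 2π/ω_n = 6.283/1.089 = 5.769 s.

5.77 s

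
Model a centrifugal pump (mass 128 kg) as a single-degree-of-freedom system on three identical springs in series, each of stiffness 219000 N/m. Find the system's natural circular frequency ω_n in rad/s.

Series springs: 1/k_eq = 3/219000, so k_eq = 219000/3 = 73000 N/m.
ω_n = √(k_eq/m) = √(73000/128) = √570.3 = 23.88 rad/s.

23.9 rad/s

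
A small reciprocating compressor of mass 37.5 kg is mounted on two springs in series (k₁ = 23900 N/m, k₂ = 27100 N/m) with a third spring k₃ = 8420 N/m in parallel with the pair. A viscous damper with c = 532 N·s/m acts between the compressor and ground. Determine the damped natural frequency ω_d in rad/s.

Series pair: k_s = k₁k₂/(k₁+k₂) = (23900)(27100)/(23900 + 27100) = 12700 N/m. In parallel with k₃: k_eq = 12700 + 8420 = 21120 N/m.
ω_n = √(k_eq/m) = √(21120/37.5) = 23.73 rad/s.
Critical damping c_c = 2√(k_eq·m) = 2√(21120 × 37.5) = 1780 N·s/m, so ζ = c/c_c = 532/1780 = 0.2989.
ω_d = ω_n√(1 − ζ²) = 23.73 × √(1 − 0.0893) = 22.65 rad/s.

22.6 rad/s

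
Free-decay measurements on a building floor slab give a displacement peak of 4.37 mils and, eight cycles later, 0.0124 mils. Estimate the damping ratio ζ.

0.116

Logarithmic decrement δ = (1/n)·ln(x₀/x_n) = (1/8)·ln(4.37/0.0124) = (1/8)·ln(352.4) = 0.7331.
ζ = δ/√(4π² + δ²) = 0.7331/√(39.48 + 0.537) = 0.7331/6.326 = 0.1159.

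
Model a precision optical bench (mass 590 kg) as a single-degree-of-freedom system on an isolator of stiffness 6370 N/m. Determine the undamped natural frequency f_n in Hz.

0.523 Hz

ω_n = √(k/m) = √(6370/590) = √10.80 = 3.286 rad/s.
f_n = ω_n/(2π) = 3.286/6.283 = 0.5230 Hz.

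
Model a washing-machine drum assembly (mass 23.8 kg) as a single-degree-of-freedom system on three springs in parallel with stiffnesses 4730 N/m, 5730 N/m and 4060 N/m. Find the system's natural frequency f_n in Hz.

3.93 Hz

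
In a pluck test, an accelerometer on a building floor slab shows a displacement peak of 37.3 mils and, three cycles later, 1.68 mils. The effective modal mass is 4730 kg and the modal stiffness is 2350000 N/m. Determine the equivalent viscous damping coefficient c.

Logarithmic decrement δ = (1/n)·ln(x₀/x_n) = (1/3)·ln(37.3/1.68) = (1/3)·ln(22.20) = 1.033.
ζ = δ/√(4π² + δ²) = 1.033/√(39.48 + 1.07) = 1.033/6.368 = 0.1623.
c = ζ · 2√(km) = 0.1623 × 2√(2350000 × 4730) = 0.1623 × 210900 = 34220 N·s/m.

34200 N·s/m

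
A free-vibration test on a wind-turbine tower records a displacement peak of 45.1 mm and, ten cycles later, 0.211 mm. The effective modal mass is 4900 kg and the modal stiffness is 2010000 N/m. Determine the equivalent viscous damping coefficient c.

Logarithmic decrement δ = (1/n)·ln(x₀/x_n) = (1/10)·ln(45.1/0.211) = (1/10)·ln(213.7) = 0.5365.
ζ = δ/√(4π² + δ²) = 0.5365/√(39.48 + 0.288) = 0.5365/6.306 = 0.08507.
c = ζ · 2√(km) = 0.08507 × 2√(2010000 × 4900) = 0.08507 × 198500 = 16890 N·s/m.

16900 N·s/m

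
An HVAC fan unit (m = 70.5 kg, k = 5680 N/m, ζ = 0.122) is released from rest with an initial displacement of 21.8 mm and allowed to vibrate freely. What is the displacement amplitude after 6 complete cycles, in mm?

Logarithmic decrement δ = 2πζ/√(1 − ζ²) = 2π × 0.1220/√(1 − 0.0149) = 0.7723.
After n cycles, x_n/x₀ = e^(−nδ), so x_6 = 21.8 × e^(−6 × 0.7723) = 21.8 × 0.009717 = 0.2118 mm.

0.212 mm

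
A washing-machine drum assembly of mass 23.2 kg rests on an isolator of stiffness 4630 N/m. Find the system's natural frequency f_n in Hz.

ω_n = √(k/m) = √(4630/23.2) = √199.6 = 14.13 rad/s.
f_n = ω_n/(2π) = 14.13/6.283 = 2.248 Hz.

2.25 Hz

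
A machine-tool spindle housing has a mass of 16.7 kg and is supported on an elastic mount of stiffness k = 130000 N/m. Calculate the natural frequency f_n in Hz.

ω_n = √(k/m) = √(130000/16.7) = √7784 = 88.23 rad/s.
f_n = ω_n/(2π) = 88.23/6.283 = 14.04 Hz.

14.0 Hz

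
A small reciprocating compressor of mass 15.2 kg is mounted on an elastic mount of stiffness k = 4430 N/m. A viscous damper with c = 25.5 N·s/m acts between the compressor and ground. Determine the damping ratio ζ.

0.0491

ω_n = √(k/m) = √(4430/15.2) = 17.07 rad/s.
Critical damping c_c = 2√(k·m) = 2√(4430 × 15.2) = 519.0 N·s/m, so ζ = c/c_c = 25.5/519.0 = 0.04913.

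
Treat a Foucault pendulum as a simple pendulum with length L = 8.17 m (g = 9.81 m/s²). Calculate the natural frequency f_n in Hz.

0.174 Hz

For a simple pendulum ω_n = √(g/L) = √(9.81/8.17) = √1.201 = 1.096 rad/s.
f_n = ω_n/(2π) = 1.096/6.283 = 0.1744 Hz.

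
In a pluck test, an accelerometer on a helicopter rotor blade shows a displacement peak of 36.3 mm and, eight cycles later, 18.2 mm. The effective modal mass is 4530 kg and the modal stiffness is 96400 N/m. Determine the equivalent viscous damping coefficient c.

574 N·s/m

Logarithmic decrement δ = (1/n)·ln(x₀/x_n) = (1/8)·ln(36.3/18.2) = (1/8)·ln(1.995) = 0.08630.
ζ = δ/√(4π² + δ²) = 0.08630/√(39.48 + 0.00745) = 0.08630/6.284 = 0.01373.
c = ζ · 2√(km) = 0.01373 × 2√(96400 × 4530) = 0.01373 × 41790 = 574.0 N·s/m.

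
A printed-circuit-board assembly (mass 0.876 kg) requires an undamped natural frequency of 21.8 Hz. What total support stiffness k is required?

ω_n = 2πf_n = 2π × 21.8 = 137.0 rad/s.
k = m·ω_n² = 0.876 × 137.0² = 0.876 × 18760 = 16440 N/m.

16400 N/m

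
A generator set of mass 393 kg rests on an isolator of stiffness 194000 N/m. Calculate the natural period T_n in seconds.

0.283 s

ω_n = √(k/m) = √(194000/393) = √493.6 = 22.22 rad/s.
T_n = 2π/ω_n = 6.283/22.22 = 0.2828 s.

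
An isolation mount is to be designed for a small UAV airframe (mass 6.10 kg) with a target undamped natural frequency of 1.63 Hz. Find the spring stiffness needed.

ω_n = 2πf_n = 2π × 1.63 = 10.24 rad/s.
k = m·ω_n² = 6.10 × 10.24² = 6.10 × 104.9 = 639.8 N/m.

640 N/m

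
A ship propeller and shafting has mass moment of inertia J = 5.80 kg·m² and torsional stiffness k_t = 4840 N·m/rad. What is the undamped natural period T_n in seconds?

0.218 s

ω_n = √(k_t/J) = √(4840/5.80) = √834.5 = 28.89 rad/s.
T_n = 2π/ω_n = 6.283/28.89 = 0.2175 s.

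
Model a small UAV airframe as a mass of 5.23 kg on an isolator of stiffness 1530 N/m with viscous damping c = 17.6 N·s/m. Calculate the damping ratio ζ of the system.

ω_n = √(k/m) = √(1530/5.23) = 17.10 rad/s.
Critical damping c_c = 2√(k·m) = 2√(1530 × 5.23) = 178.9 N·s/m, so ζ = c/c_c = 17.6/178.9 = 0.09838.

0.0984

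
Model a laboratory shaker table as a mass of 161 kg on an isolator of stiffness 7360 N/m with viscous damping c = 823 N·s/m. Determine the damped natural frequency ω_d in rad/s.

6.26 rad/s

ω_n = √(k/m) = √(7360/161) = 6.761 rad/s.
Critical damping c_c = 2√(k·m) = 2√(7360 × 161) = 2177 N·s/m, so ζ = c/c_c = 823/2177 = 0.3780.
ω_d = ω_n√(1 − ζ²) = 6.761 × √(1 − 0.143) = 6.260 rad/s.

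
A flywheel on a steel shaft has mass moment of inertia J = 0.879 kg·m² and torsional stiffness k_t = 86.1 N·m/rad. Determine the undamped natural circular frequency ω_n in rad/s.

9.90 rad/s

ω_n = √(k_t/J) = √(86.1/0.879) = √97.95 = 9.897 rad/s.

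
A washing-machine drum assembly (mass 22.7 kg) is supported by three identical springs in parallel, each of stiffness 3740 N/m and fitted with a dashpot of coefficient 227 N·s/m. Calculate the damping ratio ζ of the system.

0.225

Parallel springs add: k_eq = 3 × 3740 = 11220 N/m.
ω_n = √(k_eq/m) = √(11220/22.7) = 22.23 rad/s.
Critical damping c_c = 2√(k_eq·m) = 2√(11220 × 22.7) = 1009 N·s/m, so ζ = c/c_c = 227/1009 = 0.2249.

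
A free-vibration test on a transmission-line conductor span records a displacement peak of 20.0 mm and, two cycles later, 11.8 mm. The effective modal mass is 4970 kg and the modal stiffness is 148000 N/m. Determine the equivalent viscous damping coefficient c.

Logarithmic decrement δ = (1/n)·ln(x₀/x_n) = (1/2)·ln(20.0/11.8) = (1/2)·ln(1.695) = 0.2638.
ζ = δ/√(4π² + δ²) = 0.2638/√(39.48 + 0.0696) = 0.2638/6.289 = 0.04195.
c = ζ · 2√(km) = 0.04195 × 2√(148000 × 4970) = 0.04195 × 54240 = 2276 N·s/m.

2280 N·s/m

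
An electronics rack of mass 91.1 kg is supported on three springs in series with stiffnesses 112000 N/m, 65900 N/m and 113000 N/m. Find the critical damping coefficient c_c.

3330 N·s/m

Series springs: 1/k_eq = 1/112000 + 1/65900 + 1/113000 = 3.295×10^-5, so k_eq = 30350 N/m.
c_c = 2√(k_eq·m) = 2√(30350 × 91.1) = 2 × 1663 = 3325 N·s/m.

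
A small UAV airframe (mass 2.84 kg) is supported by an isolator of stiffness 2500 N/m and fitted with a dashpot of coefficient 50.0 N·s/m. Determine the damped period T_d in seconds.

ω_n = √(k/m) = √(2500/2.84) = 29.67 rad/s.
Critical damping c_c = 2√(k·m) = 2√(2500 × 2.84) = 168.5 N·s/m, so ζ = c/c_c = 50.0/168.5 = 0.2967.
ω_d = ω_n√(1 − ζ²) = 29.67 × √(1 − 0.0880) = 28.33 rad/s.
T_d = 2π/ω_d = 0.2218 s.

0.222 s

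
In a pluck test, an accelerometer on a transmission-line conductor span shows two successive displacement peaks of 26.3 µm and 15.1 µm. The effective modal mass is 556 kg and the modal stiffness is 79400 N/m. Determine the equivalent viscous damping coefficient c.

1170 N·s/m

Logarithmic decrement δ = (1/n)·ln(x₀/x_n) = (1/1)·ln(26.3/15.1) = (1/1)·ln(1.742) = 0.5549.
ζ = δ/√(4π² + δ²) = 0.5549/√(39.48 + 0.308) = 0.5549/6.308 = 0.08797.
c = ζ · 2√(km) = 0.08797 × 2√(79400 × 556) = 0.08797 × 13290 = 1169 N·s/m.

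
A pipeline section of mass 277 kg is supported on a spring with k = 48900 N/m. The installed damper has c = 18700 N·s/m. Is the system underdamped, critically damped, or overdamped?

overdamped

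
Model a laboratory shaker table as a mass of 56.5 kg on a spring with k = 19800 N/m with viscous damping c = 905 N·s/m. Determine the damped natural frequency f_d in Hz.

2.69 Hz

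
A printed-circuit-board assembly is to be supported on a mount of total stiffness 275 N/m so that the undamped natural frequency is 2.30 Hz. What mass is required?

ω_n = 2πf_n = 2π × 2.30 = 14.45 rad/s.
m = k/ω_n² = 275/14.45² = 275/208.8 = 1.317 kg.

1.32 kg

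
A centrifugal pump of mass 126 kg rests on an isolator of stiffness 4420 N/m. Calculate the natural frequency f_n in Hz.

0.943 Hz

ω_n = √(k/m) = √(4420/126) = √35.08 = 5.923 rad/s.
f_n = ω_n/(2π) = 5.923/6.283 = 0.9426 Hz.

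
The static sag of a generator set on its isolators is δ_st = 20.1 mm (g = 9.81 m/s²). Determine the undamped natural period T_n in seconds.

ω_n = √(g/δ_st) = √(9.81/0.0201) = √488.1 = 22.09 rad/s.
T_n = 2π/ω_n = 6.283/22.09 = 0.2844 s.

0.284 s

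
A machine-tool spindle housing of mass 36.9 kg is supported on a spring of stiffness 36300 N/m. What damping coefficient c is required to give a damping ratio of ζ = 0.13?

c_c = 2√(k·m) = 2√(36300 × 36.9) = 2315 N·s/m.
c = ζ·c_c = 0.13 × 2315 = 300.9 N·s/m.

301 N·s/m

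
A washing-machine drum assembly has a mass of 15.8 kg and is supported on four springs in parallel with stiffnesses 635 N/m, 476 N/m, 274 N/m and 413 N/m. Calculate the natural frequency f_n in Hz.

Parallel springs add: k_eq = 635 + 476 + 274 + 413 = 1798 N/m.
ω_n = √(k_eq/m) = √(1798/15.8) = √113.8 = 10.67 rad/s.
f_n = ω_n/(2π) = 10.67/6.283 = 1.698 Hz.

1.70 Hz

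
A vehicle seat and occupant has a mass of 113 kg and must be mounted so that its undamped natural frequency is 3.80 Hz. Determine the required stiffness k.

64400 N/m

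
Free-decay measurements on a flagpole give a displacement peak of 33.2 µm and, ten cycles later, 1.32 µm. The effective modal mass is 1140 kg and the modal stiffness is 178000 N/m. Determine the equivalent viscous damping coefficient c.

Logarithmic decrement δ = (1/n)·ln(x₀/x_n) = (1/10)·ln(33.2/1.32) = (1/10)·ln(25.15) = 0.3225.
ζ = δ/√(4π² + δ²) = 0.3225/√(39.48 + 0.104) = 0.3225/6.291 = 0.05126.
c = ζ · 2√(km) = 0.05126 × 2√(178000 × 1140) = 0.05126 × 28490 = 1460 N·s/m.

1460 N·s/m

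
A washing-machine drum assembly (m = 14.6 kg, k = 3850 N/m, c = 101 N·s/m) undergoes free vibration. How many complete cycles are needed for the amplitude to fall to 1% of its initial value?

ζ = c/(2√(km)) = 101/(2√(3850 × 14.6)) = 101/474.2 = 0.2130.
Logarithmic decrement δ = 2πζ/√(1 − ζ²) = 2π × 0.2130/√(1 − 0.0454) = 1.370.
x_n/x₀ = e^(−nδ) ≤ 0.01; take ln: n ≥ ln(1/0.01)/δ = 4.605/1.370 = 3.362.
So 4 complete cycles are required.

4 cycles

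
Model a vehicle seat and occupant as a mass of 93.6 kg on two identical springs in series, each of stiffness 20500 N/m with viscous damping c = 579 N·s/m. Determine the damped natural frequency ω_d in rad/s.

10.0 rad/s

Series springs: 1/k_eq = 2/20500, so k_eq = 20500/2 = 10250 N/m.
ω_n = √(k_eq/m) = √(10250/93.6) = 10.46 rad/s.
Critical damping c_c = 2√(k_eq·m) = 2√(10250 × 93.6) = 1959 N·s/m, so ζ = c/c_c = 579/1959 = 0.2956.
ω_d = ω_n√(1 − ζ²) = 10.46 × √(1 − 0.0874) = 9.997 rad/s.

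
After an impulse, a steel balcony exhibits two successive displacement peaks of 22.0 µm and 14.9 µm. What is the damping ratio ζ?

0.0619

Logarithmic decrement δ = (1/n)·ln(x₀/x_n) = (1/1)·ln(22.0/14.9) = (1/1)·ln(1.477) = 0.3897.
ζ = δ/√(4π² + δ²) = 0.3897/√(39.48 + 0.152) = 0.3897/6.295 = 0.06190.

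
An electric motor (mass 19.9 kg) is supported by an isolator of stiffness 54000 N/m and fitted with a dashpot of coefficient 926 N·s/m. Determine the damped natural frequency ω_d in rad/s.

ω_n = √(k/m) = √(54000/19.9) = 52.09 rad/s.
Critical damping c_c = 2√(k·m) = 2√(54000 × 19.9) = 2073 N·s/m, so ζ = c/c_c = 926/2073 = 0.4466.
ω_d = ω_n√(1 − ζ²) = 52.09 × √(1 − 0.199) = 46.61 rad/s.

46.6 rad/s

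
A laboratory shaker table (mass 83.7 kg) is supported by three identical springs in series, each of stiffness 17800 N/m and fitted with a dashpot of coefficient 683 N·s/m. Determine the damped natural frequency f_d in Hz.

1.17 Hz

Series springs: 1/k_eq = 3/17800, so k_eq = 17800/3 = 5933 N/m.
ω_n = √(k_eq/m) = √(5933/83.7) = 8.420 rad/s.
Critical damping c_c = 2√(k_eq·m) = 2√(5933 × 83.7) = 1409 N·s/m, so ζ = c/c_c = 683/1409 = 0.4846.
ω_d = ω_n√(1 − ζ²) = 8.420 × √(1 − 0.235) = 7.365 rad/s.
f_d = ω_d/(2π) = 1.172 Hz.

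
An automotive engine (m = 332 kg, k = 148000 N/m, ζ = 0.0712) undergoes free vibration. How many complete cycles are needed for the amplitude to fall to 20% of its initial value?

4 cycles

Logarithmic decrement δ = 2πζ/√(1 − ζ²) = 2π × 0.07120/√(1 − 0.00507) = 0.4485.
x_n/x₀ = e^(−nδ) ≤ 0.2; take ln: n ≥ ln(1/0.2)/δ = 1.609/0.4485 = 3.588.
So 4 complete cycles are required.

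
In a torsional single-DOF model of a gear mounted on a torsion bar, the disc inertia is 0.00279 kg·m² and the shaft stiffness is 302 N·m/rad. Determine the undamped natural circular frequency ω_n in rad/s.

329 rad/s

ω_n = √(k_t/J) = √(302/0.00279) = √108200 = 329.0 rad/s.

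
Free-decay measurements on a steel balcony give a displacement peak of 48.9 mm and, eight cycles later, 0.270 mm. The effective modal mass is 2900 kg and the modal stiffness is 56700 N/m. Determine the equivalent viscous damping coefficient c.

2640 N·s/m

Logarithmic decrement δ = (1/n)·ln(x₀/x_n) = (1/8)·ln(48.9/0.270) = (1/8)·ln(181.1) = 0.6499.
ζ = δ/√(4π² + δ²) = 0.6499/√(39.48 + 0.422) = 0.6499/6.317 = 0.1029.
c = ζ · 2√(km) = 0.1029 × 2√(56700 × 2900) = 0.1029 × 25650 = 2639 N·s/m.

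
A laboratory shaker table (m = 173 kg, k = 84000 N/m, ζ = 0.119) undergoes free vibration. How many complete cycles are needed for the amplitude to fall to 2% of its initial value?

6 cycles

Logarithmic decrement δ = 2πζ/√(1 − ζ²) = 2π × 0.1190/√(1 − 0.0142) = 0.7531.
x_n/x₀ = e^(−nδ) ≤ 0.02; take ln: n ≥ ln(1/0.02)/δ = 3.912/0.7531 = 5.195.
So 6 complete cycles are required.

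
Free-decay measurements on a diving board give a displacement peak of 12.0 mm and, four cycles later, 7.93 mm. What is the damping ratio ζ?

0.0165

Logarithmic decrement δ = (1/n)·ln(x₀/x_n) = (1/4)·ln(12.0/7.93) = (1/4)·ln(1.513) = 0.1036.
ζ = δ/√(4π² + δ²) = 0.1036/√(39.48 + 0.0107) = 0.1036/6.284 = 0.01648.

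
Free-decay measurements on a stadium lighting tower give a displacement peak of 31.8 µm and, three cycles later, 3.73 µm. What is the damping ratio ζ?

Logarithmic decrement δ = (1/n)·ln(x₀/x_n) = (1/3)·ln(31.8/3.73) = (1/3)·ln(8.525) = 0.7144.
ζ = δ/√(4π² + δ²) = 0.7144/√(39.48 + 0.510) = 0.7144/6.324 = 0.1130.

0.113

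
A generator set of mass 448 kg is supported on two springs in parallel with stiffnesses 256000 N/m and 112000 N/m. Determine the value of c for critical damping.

Parallel springs add: k_eq = 256000 + 112000 = 368000 N/m.
c_c = 2√(k_eq·m) = 2√(368000 × 448) = 2 × 12840 = 25680 N·s/m.

25700 N·s/m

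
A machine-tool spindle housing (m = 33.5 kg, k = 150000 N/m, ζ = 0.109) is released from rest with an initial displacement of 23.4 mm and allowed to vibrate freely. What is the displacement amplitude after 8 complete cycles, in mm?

Logarithmic decrement δ = 2πζ/√(1 − ζ²) = 2π × 0.1090/√(1 − 0.0119) = 0.6890.
After n cycles, x_n/x₀ = e^(−nδ), so x_8 = 23.4 × e^(−8 × 0.6890) = 23.4 × 0.004039 = 0.09451 mm.

0.0945 mm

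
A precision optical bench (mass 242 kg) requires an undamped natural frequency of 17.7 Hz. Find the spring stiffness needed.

2990000 N/m

ω_n = 2πf_n = 2π × 17.7 = 111.2 rad/s.
k = m·ω_n² = 242 × 111.2² = 242 × 12370 = 2993000 N/m.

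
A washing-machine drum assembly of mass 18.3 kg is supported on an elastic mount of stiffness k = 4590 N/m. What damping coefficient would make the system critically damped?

c_c = 2√(k·m) = 2√(4590 × 18.3) = 2 × 289.8 = 579.6 N·s/m.

580 N·s/m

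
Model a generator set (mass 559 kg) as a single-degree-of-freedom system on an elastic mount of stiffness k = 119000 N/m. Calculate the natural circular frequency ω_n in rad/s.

ω_n = √(k/m) = √(119000/559) = √212.9 = 14.59 rad/s.

14.6 rad/s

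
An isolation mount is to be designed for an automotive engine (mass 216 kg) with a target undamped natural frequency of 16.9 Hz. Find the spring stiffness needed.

ω_n = 2πf_n = 2π × 16.9 = 106.2 rad/s.
k = m·ω_n² = 216 × 106.2² = 216 × 11280 = 2435000 N/m.

2440000 N/m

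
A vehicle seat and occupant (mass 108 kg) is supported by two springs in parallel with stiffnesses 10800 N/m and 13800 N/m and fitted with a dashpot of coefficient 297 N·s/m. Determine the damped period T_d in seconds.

Parallel springs add: k_eq = 10800 + 13800 = 24600 N/m.
ω_n = √(k_eq/m) = √(24600/108) = 15.09 rad/s.
Critical damping c_c = 2√(k_eq·m) = 2√(24600 × 108) = 3260 N·s/m, so ζ = c/c_c = 297/3260 = 0.09111.
ω_d = ω_n√(1 − ζ²) = 15.09 × √(1 − 0.00830) = 15.03 rad/s.
T_d = 2π/ω_d = 0.4181 s.

0.418 s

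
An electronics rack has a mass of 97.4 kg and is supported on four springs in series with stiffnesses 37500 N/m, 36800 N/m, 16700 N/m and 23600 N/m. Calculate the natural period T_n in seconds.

Series springs: 1/k_eq = 1/37500 + 1/36800 + 1/16700 + 1/23600 = 0.0001561, so k_eq = 6406 N/m.
ω_n = √(k_eq/m) = √(6406/97.4) = √65.77 = 8.110 rad/s.
T_n = 2π/ω_n = 6.283/8.110 = 0.7747 s.

0.775 s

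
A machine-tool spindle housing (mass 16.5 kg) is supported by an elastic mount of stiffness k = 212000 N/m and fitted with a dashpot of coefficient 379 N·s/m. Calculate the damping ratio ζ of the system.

0.101

ω_n = √(k/m) = √(212000/16.5) = 113.4 rad/s.
Critical damping c_c = 2√(k·m) = 2√(212000 × 16.5) = 3741 N·s/m, so ζ = c/c_c = 379/3741 = 0.1013.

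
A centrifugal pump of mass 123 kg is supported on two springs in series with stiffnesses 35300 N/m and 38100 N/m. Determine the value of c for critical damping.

3000 N·s/m

Series springs: 1/k_eq = 1/35300 + 1/38100 = 5.458×10^-5, so k_eq = 18320 N/m.
c_c = 2√(k_eq·m) = 2√(18320 × 123) = 2 × 1501 = 3003 N·s/m.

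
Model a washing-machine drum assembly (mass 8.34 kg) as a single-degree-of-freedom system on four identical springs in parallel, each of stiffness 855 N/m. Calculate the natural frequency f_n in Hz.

Parallel springs add: k_eq = 4 × 855 = 3420 N/m.
ω_n = √(k_eq/m) = √(3420/8.34) = √410.1 = 20.25 rad/s.
f_n = ω_n/(2π) = 20.25/6.283 = 3.223 Hz.

3.22 Hz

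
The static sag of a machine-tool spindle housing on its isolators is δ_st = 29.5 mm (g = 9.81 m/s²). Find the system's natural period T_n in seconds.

0.345 s

ω_n = √(g/δ_st) = √(9.81/0.0295) = √332.5 = 18.24 rad/s.
T_n = 2π/ω_n = 6.283/18.24 = 0.3446 s.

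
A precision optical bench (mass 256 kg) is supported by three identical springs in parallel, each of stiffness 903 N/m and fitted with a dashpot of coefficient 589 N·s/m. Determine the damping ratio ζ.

Parallel springs add: k_eq = 3 × 903 = 2709 N/m.
ω_n = √(k_eq/m) = √(2709/256) = 3.253 rad/s.
Critical damping c_c = 2√(k_eq·m) = 2√(2709 × 256) = 1666 N·s/m, so ζ = c/c_c = 589/1666 = 0.3536.

0.354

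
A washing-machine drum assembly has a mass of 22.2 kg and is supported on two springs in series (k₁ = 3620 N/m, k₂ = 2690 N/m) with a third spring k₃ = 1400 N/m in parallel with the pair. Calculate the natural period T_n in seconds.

0.546 s

Series pair: k_s = k₁k₂/(k₁+k₂) = (3620)(2690)/(3620 + 2690) = 1543 N/m. In parallel with k₃: k_eq = 1543 + 1400 = 2943 N/m.
ω_n = √(k_eq/m) = √(2943/22.2) = √132.6 = 11.51 rad/s.
T_n = 2π/ω_n = 6.283/11.51 = 0.5457 s.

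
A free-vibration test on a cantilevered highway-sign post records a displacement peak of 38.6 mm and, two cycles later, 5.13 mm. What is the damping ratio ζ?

Logarithmic decrement δ = (1/n)·ln(x₀/x_n) = (1/2)·ln(38.6/5.13) = (1/2)·ln(7.524) = 1.009.
ζ = δ/√(4π² + δ²) = 1.009/√(39.48 + 1.02) = 1.009/6.364 = 0.1586.

0.159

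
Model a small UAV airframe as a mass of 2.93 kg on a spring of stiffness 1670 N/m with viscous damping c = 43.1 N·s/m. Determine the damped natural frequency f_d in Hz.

3.61 Hz

ω_n = √(k/m) = √(1670/2.93) = 23.87 rad/s.
Critical damping c_c = 2√(k·m) = 2√(1670 × 2.93) = 139.9 N·s/m, so ζ = c/c_c = 43.1/139.9 = 0.3081.
ω_d = ω_n√(1 − ζ²) = 23.87 × √(1 − 0.0949) = 22.71 rad/s.
f_d = ω_d/(2π) = 3.615 Hz.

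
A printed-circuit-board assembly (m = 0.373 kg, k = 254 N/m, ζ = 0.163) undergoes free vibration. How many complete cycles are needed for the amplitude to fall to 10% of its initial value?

Logarithmic decrement δ = 2πζ/√(1 − ζ²) = 2π × 0.1630/√(1 − 0.0266) = 1.038.
x_n/x₀ = e^(−nδ) ≤ 0.1; take ln: n ≥ ln(1/0.1)/δ = 2.303/1.038 = 2.218.
So 3 complete cycles are required.

3 cycles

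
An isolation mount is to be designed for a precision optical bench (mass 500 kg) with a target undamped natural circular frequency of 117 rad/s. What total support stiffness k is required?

6840000 N/m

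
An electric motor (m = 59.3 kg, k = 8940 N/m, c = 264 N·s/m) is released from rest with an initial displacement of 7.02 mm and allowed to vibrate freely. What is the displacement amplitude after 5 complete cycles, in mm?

ζ = c/(2√(km)) = 264/(2√(8940 × 59.3)) = 264/1456 = 0.1813.
Logarithmic decrement δ = 2πζ/√(1 − ζ²) = 2π × 0.1813/√(1 − 0.0329) = 1.158.
After n cycles, x_n/x₀ = e^(−nδ), so x_5 = 7.02 × e^(−5 × 1.158) = 7.02 × 0.003054 = 0.02144 mm.

0.0214 mm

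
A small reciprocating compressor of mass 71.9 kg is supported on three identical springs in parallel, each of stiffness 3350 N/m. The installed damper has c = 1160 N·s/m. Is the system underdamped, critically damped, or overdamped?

Parallel springs add: k_eq = 3 × 3350 = 10050 N/m.
c_c = 2√(k_eq·m) = 1700 N·s/m; ζ = c/c_c = 1160/1700 = 0.682.
Since ζ < 1 the system is underdamped.

underdamped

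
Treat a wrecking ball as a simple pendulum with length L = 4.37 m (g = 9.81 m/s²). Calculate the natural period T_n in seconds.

For a simple pendulum ω_n = √(g/L) = √(9.81/4.37) = √2.245 = 1.498 rad/s.
T_n = 2π/ω_n = 6.283/1.498 = 4.194 s.

4.19 s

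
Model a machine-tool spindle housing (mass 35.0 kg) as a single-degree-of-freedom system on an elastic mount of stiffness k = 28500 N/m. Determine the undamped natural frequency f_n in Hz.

ω_n = √(k/m) = √(28500/35.0) = √814.3 = 28.54 rad/s.
f_n = ω_n/(2π) = 28.54/6.283 = 4.542 Hz.

4.54 Hz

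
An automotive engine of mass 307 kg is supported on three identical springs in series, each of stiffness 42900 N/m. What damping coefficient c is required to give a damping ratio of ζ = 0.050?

Series springs: 1/k_eq = 3/42900, so k_eq = 42900/3 = 14300 N/m.
c_c = 2√(k_eq·m) = 2√(14300 × 307) = 4191 N·s/m.
c = ζ·c_c = 0.050 × 4191 = 209.5 N·s/m.

210 N·s/m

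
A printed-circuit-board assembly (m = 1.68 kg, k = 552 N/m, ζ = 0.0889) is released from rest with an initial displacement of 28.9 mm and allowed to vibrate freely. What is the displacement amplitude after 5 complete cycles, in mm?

1.75 mm

Logarithmic decrement δ = 2πζ/√(1 − ζ²) = 2π × 0.08890/√(1 − 0.00790) = 0.5608.
After n cycles, x_n/x₀ = e^(−nδ), so x_5 = 28.9 × e^(−5 × 0.5608) = 28.9 × 0.06057 = 1.750 mm.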